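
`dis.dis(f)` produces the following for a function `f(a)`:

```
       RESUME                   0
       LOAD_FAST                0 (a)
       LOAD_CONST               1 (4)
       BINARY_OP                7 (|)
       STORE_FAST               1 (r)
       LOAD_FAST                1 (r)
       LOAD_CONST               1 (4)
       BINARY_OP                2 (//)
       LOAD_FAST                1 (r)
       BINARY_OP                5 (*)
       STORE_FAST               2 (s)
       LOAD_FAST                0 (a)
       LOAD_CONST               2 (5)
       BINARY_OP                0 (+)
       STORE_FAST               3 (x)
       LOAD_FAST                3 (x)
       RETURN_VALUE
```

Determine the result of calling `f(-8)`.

LOAD_FAST a → push -8. Stack: [-8]
LOAD_CONST → push 4. Stack: [-8, 4]
BINARY_OP | → -8 | 4 = -4. Stack: [-4]
STORE_FAST r → r=-4. Stack: []
LOAD_FAST r → push -4. Stack: [-4]
LOAD_CONST → push 4. Stack: [-4, 4]
BINARY_OP // → -4 // 4 = -1. Stack: [-1]
LOAD_FAST r → push -4. Stack: [-1, -4]
BINARY_OP * → -1 * -4 = 4. Stack: [4]
STORE_FAST s → s=4. Stack: []
LOAD_FAST a → push -8. Stack: [-8]
LOAD_CONST → push 5. Stack: [-8, 5]
BINARY_OP + → -8 + 5 = -3. Stack: [-3]
STORE_FAST x → x=-3. Stack: []
LOAD_FAST x → push -3. Stack: [-3]
RETURN_VALUE → return -3.

-3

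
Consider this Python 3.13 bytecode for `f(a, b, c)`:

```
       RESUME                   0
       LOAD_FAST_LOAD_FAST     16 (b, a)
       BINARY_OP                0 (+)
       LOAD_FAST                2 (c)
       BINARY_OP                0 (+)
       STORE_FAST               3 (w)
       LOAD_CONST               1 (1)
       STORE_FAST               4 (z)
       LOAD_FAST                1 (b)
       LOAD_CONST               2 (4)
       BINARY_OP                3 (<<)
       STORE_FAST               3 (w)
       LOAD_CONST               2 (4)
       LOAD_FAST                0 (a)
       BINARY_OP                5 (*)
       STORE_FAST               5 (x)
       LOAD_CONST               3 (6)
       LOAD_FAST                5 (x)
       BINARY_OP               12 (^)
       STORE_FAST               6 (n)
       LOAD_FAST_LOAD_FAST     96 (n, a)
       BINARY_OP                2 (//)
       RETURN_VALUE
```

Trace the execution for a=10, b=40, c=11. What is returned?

4

LOAD_FAST_LOAD_FAST b,a → push 40,10. Stack: [40, 10]
BINARY_OP + → 40 + 10 = 50. Stack: [50]
LOAD_FAST c → push 11. Stack: [50, 11]
BINARY_OP + → 50 + 11 = 61. Stack: [61]
STORE_FAST w → w=61. Stack: []
LOAD_CONST → push 1. Stack: [1]
STORE_FAST z → z=1. Stack: []
LOAD_FAST b → push 40. Stack: [40]
LOAD_CONST → push 4. Stack: [40, 4]
BINARY_OP << → 40 << 4 = 640. Stack: [640]
STORE_FAST w → w=640. Stack: []
LOAD_CONST → push 4. Stack: [4]
LOAD_FAST a → push 10. Stack: [4, 10]
BINARY_OP * → 4 * 10 = 40. Stack: [40]
STORE_FAST x → x=40. Stack: []
LOAD_CONST → push 6. Stack: [6]
LOAD_FAST x → push 40. Stack: [6, 40]
BINARY_OP ^ → 6 ^ 40 = 46. Stack: [46]
STORE_FAST n → n=46. Stack: []
LOAD_FAST_LOAD_FAST n,a → push 46,10. Stack: [46, 10]
BINARY_OP // → 46 // 10 = 4. Stack: [4]
RETURN_VALUE → return 4.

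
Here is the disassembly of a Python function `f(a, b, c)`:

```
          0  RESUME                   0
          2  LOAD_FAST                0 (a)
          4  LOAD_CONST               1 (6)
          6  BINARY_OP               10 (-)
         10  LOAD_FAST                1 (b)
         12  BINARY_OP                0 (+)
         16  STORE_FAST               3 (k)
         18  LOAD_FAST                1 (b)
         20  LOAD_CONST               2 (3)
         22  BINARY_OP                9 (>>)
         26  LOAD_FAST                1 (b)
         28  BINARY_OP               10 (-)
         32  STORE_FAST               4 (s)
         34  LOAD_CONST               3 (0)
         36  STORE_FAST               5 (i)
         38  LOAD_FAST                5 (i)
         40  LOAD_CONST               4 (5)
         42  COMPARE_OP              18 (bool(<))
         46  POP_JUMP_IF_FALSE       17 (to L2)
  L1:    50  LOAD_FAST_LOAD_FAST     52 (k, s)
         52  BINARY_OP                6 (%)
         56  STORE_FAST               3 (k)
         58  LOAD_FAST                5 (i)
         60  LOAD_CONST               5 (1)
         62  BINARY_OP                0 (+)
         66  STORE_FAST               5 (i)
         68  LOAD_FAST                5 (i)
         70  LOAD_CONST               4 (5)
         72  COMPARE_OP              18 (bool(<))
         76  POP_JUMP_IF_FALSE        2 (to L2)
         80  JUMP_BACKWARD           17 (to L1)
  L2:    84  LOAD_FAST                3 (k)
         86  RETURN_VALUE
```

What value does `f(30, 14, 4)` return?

LOAD_FAST a → push 30
LOAD_CONST → push 6
BINARY_OP - → 30 - 6 = 24
LOAD_FAST b → push 14
BINARY_OP + → 24 + 14 = 38
STORE_FAST k → k=38
LOAD_FAST b → push 14
LOAD_CONST → push 3
BINARY_OP >> → 14 >> 3 = 1
LOAD_FAST b → push 14
BINARY_OP - → 1 - 14 = -13
STORE_FAST s → s=-13
LOAD_CONST → push 0
STORE_FAST i → i=0
LOAD_FAST i → push 0
LOAD_CONST → push 5
COMPARE_OP bool(<) → 0 vs 5 = True
POP_JUMP_IF_FALSE → pop True; no jump
LOAD_FAST_LOAD_FAST k,s → push 38,-13
BINARY_OP % → 38 % -13 = -1
STORE_FAST k → k=-1
LOAD_FAST i → push 0
LOAD_CONST → push 1
BINARY_OP + → 0 + 1 = 1
STORE_FAST i → i=1
LOAD_FAST i → push 1
LOAD_CONST → push 5
COMPARE_OP bool(<) → 1 vs 5 = True
POP_JUMP_IF_FALSE → pop True; no jump
LOAD_FAST_LOAD_FAST k,s → push -1,-13
BINARY_OP % → -1 % -13 = -1
STORE_FAST k → k=-1
LOAD_FAST i → push 1
LOAD_CONST → push 1
BINARY_OP + → 1 + 1 = 2
STORE_FAST i → i=2
LOAD_FAST i → push 2
LOAD_CONST → push 5
COMPARE_OP bool(<) → 2 vs 5 = True
POP_JUMP_IF_FALSE → pop True; no jump
LOAD_FAST_LOAD_FAST k,s → push -1,-13
BINARY_OP % → -1 % -13 = -1
STORE_FAST k → k=-1
LOAD_FAST i → push 2
LOAD_CONST → push 1
BINARY_OP + → 2 + 1 = 3
STORE_FAST i → i=3
LOAD_FAST i → push 3
LOAD_CONST → push 5
COMPARE_OP bool(<) → 3 vs 5 = True
POP_JUMP_IF_FALSE → pop True; no jump
LOAD_FAST_LOAD_FAST k,s → push -1,-13
BINARY_OP % → -1 % -13 = -1
STORE_FAST k → k=-1
LOAD_FAST i → push 3
LOAD_CONST → push 1
BINARY_OP + → 3 + 1 = 4
STORE_FAST i → i=4
LOAD_FAST i → push 4
LOAD_CONST → push 5
COMPARE_OP bool(<) → 4 vs 5 = True
POP_JUMP_IF_FALSE → pop True; no jump
LOAD_FAST_LOAD_FAST k,s → push -1,-13
BINARY_OP % → -1 % -13 = -1
STORE_FAST k → k=-1
LOAD_FAST i → push 4
LOAD_CONST → push 1
BINARY_OP + → 4 + 1 = 5
STORE_FAST i → i=5
LOAD_FAST i → push 5
LOAD_CONST → push 5
COMPARE_OP bool(<) → 5 vs 5 = False
POP_JUMP_IF_FALSE → pop False; jump
LOAD_FAST k → push -1
RETURN_VALUE → return -1.

-1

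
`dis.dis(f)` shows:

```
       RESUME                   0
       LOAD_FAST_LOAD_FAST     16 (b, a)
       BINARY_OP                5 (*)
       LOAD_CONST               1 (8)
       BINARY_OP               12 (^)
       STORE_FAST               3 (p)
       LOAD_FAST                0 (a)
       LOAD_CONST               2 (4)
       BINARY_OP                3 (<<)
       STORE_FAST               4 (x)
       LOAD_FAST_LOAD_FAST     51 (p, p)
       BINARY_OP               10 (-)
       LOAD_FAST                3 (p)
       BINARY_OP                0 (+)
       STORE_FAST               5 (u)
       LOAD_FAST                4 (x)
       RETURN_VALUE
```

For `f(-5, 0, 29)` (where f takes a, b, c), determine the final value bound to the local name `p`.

8

LOAD_FAST_LOAD_FAST b,a → push 0,-5. Stack: [0, -5]
BINARY_OP * → 0 * -5 = 0. Stack: [0]
LOAD_CONST → push 8. Stack: [0, 8]
BINARY_OP ^ → 0 ^ 8 = 8. Stack: [8]
STORE_FAST p → p=8. Stack: []
LOAD_FAST a → push -5. Stack: [-5]
LOAD_CONST → push 4. Stack: [-5, 4]
BINARY_OP << → -5 << 4 = -80. Stack: [-80]
STORE_FAST x → x=-80. Stack: []
LOAD_FAST_LOAD_FAST p,p → push 8,8. Stack: [8, 8]
BINARY_OP - → 8 - 8 = 0. Stack: [0]
LOAD_FAST p → push 8. Stack: [0, 8]
BINARY_OP + → 0 + 8 = 8. Stack: [8]
STORE_FAST u → u=8. Stack: []
LOAD_FAST x → push -80. Stack: [-80]
RETURN_VALUE → return -80.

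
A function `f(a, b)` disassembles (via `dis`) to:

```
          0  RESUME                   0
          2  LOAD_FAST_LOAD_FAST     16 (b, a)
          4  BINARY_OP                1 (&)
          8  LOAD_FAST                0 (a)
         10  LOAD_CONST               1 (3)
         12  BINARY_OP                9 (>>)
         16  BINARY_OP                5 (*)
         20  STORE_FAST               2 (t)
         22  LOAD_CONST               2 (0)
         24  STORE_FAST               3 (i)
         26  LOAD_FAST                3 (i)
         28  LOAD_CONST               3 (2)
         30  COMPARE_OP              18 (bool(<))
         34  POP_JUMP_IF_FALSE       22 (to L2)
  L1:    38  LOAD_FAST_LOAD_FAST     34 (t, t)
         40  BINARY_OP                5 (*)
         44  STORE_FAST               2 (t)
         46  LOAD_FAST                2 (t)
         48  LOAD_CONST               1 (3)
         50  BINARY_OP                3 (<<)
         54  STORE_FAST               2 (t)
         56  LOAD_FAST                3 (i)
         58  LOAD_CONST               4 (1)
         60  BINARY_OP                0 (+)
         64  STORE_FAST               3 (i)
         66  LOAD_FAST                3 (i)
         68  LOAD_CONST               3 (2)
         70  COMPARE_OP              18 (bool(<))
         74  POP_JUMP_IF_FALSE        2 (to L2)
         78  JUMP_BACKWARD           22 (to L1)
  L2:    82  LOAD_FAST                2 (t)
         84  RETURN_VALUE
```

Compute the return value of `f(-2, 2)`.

8192

LOAD_FAST_LOAD_FAST b,a → push 2,-2. Stack: [2, -2]
BINARY_OP & → 2 & -2 = 2. Stack: [2]
LOAD_FAST a → push -2. Stack: [2, -2]
LOAD_CONST → push 3. Stack: [2, -2, 3]
BINARY_OP >> → -2 >> 3 = -1. Stack: [2, -1]
BINARY_OP * → 2 * -1 = -2. Stack: [-2]
STORE_FAST t → t=-2. Stack: []
LOAD_CONST → push 0. Stack: [0]
STORE_FAST i → i=0. Stack: []
LOAD_FAST i → push 0. Stack: [0]
LOAD_CONST → push 2. Stack: [0, 2]
COMPARE_OP bool(<) → 0 vs 2 = True. Stack: [True]
POP_JUMP_IF_FALSE → pop True; no jump. Stack: []
LOAD_FAST_LOAD_FAST t,t → push -2,-2. Stack: [-2, -2]
BINARY_OP * → -2 * -2 = 4. Stack: [4]
STORE_FAST t → t=4. Stack: []
LOAD_FAST t → push 4. Stack: [4]
LOAD_CONST → push 3. Stack: [4, 3]
BINARY_OP << → 4 << 3 = 32. Stack: [32]
STORE_FAST t → t=32. Stack: []
LOAD_FAST i → push 0. Stack: [0]
LOAD_CONST → push 1. Stack: [0, 1]
BINARY_OP + → 0 + 1 = 1. Stack: [1]
STORE_FAST i → i=1. Stack: []
LOAD_FAST i → push 1. Stack: [1]
LOAD_CONST → push 2. Stack: [1, 2]
COMPARE_OP bool(<) → 1 vs 2 = True. Stack: [True]
POP_JUMP_IF_FALSE → pop True; no jump. Stack: []
LOAD_FAST_LOAD_FAST t,t → push 32,32. Stack: [32, 32]
BINARY_OP * → 32 * 32 = 1024. Stack: [1024]
STORE_FAST t → t=1024. Stack: []
LOAD_FAST t → push 1024. Stack: [1024]
LOAD_CONST → push 3. Stack: [1024, 3]
BINARY_OP << → 1024 << 3 = 8192. Stack: [8192]
STORE_FAST t → t=8192. Stack: []
LOAD_FAST i → push 1. Stack: [1]
LOAD_CONST → push 1. Stack: [1, 1]
BINARY_OP + → 1 + 1 = 2. Stack: [2]
STORE_FAST i → i=2. Stack: []
LOAD_FAST i → push 2. Stack: [2]
LOAD_CONST → push 2. Stack: [2, 2]
COMPARE_OP bool(<) → 2 vs 2 = False. Stack: [False]
POP_JUMP_IF_FALSE → pop False; jump. Stack: []
LOAD_FAST t → push 8192. Stack: [8192]
RETURN_VALUE → return 8192.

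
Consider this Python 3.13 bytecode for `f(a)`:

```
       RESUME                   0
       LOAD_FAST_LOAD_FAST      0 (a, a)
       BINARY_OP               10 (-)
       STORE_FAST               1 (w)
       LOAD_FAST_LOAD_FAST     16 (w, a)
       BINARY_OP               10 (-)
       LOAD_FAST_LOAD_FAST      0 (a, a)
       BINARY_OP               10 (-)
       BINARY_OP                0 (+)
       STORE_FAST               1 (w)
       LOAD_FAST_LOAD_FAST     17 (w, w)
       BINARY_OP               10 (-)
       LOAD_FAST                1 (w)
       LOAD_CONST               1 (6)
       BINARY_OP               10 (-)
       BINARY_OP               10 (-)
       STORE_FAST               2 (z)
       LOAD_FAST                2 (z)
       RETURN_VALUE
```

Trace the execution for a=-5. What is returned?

1

LOAD_FAST_LOAD_FAST a,a → push -5,-5. Stack: [-5, -5]
BINARY_OP - → -5 - -5 = 0. Stack: [0]
STORE_FAST w → w=0. Stack: []
LOAD_FAST_LOAD_FAST w,a → push 0,-5. Stack: [0, -5]
BINARY_OP - → 0 - -5 = 5. Stack: [5]
LOAD_FAST_LOAD_FAST a,a → push -5,-5. Stack: [5, -5, -5]
BINARY_OP - → -5 - -5 = 0. Stack: [5, 0]
BINARY_OP + → 5 + 0 = 5. Stack: [5]
STORE_FAST w → w=5. Stack: []
LOAD_FAST_LOAD_FAST w,w → push 5,5. Stack: [5, 5]
BINARY_OP - → 5 - 5 = 0. Stack: [0]
LOAD_FAST w → push 5. Stack: [0, 5]
LOAD_CONST → push 6. Stack: [0, 5, 6]
BINARY_OP - → 5 - 6 = -1. Stack: [0, -1]
BINARY_OP - → 0 - -1 = 1. Stack: [1]
STORE_FAST z → z=1. Stack: []
LOAD_FAST z → push 1. Stack: [1]
RETURN_VALUE → return 1.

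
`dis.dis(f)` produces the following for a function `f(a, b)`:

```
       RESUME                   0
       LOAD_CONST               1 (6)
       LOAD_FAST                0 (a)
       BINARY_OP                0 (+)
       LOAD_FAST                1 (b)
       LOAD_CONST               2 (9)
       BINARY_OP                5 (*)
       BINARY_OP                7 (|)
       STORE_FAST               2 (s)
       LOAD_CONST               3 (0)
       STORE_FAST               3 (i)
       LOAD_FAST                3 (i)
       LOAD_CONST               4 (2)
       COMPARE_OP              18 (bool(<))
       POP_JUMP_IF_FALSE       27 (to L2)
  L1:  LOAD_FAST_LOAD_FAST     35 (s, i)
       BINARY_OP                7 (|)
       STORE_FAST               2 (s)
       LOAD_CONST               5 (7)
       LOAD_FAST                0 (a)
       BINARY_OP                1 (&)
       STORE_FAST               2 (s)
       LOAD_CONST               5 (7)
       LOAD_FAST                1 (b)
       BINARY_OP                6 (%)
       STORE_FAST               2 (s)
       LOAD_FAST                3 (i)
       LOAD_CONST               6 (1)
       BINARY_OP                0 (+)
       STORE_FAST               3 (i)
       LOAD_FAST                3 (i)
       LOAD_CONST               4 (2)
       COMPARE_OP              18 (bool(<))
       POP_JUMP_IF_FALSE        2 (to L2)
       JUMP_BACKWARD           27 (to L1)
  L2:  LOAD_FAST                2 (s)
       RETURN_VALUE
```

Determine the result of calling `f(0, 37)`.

7

LOAD_CONST → push 6. Stack: [6]
LOAD_FAST a → push 0. Stack: [6, 0]
BINARY_OP + → 6 + 0 = 6. Stack: [6]
LOAD_FAST b → push 37. Stack: [6, 37]
LOAD_CONST → push 9. Stack: [6, 37, 9]
BINARY_OP * → 37 * 9 = 333. Stack: [6, 333]
BINARY_OP | → 6 | 333 = 335. Stack: [335]
STORE_FAST s → s=335. Stack: []
LOAD_CONST → push 0. Stack: [0]
STORE_FAST i → i=0. Stack: []
LOAD_FAST i → push 0. Stack: [0]
LOAD_CONST → push 2. Stack: [0, 2]
COMPARE_OP bool(<) → 0 vs 2 = True. Stack: [True]
POP_JUMP_IF_FALSE → pop True; no jump. Stack: []
LOAD_FAST_LOAD_FAST s,i → push 335,0. Stack: [335, 0]
BINARY_OP | → 335 | 0 = 335. Stack: [335]
STORE_FAST s → s=335. Stack: []
LOAD_CONST → push 7. Stack: [7]
LOAD_FAST a → push 0. Stack: [7, 0]
BINARY_OP & → 7 & 0 = 0. Stack: [0]
STORE_FAST s → s=0. Stack: []
LOAD_CONST → push 7. Stack: [7]
LOAD_FAST b → push 37. Stack: [7, 37]
BINARY_OP % → 7 % 37 = 7. Stack: [7]
STORE_FAST s → s=7. Stack: []
LOAD_FAST i → push 0. Stack: [0]
LOAD_CONST → push 1. Stack: [0, 1]
BINARY_OP + → 0 + 1 = 1. Stack: [1]
STORE_FAST i → i=1. Stack: []
LOAD_FAST i → push 1. Stack: [1]
LOAD_CONST → push 2. Stack: [1, 2]
COMPARE_OP bool(<) → 1 vs 2 = True. Stack: [True]
POP_JUMP_IF_FALSE → pop True; no jump. Stack: []
LOAD_FAST_LOAD_FAST s,i → push 7,1. Stack: [7, 1]
BINARY_OP | → 7 | 1 = 7. Stack: [7]
STORE_FAST s → s=7. Stack: []
LOAD_CONST → push 7. Stack: [7]
LOAD_FAST a → push 0. Stack: [7, 0]
BINARY_OP & → 7 & 0 = 0. Stack: [0]
STORE_FAST s → s=0. Stack: []
LOAD_CONST → push 7. Stack: [7]
LOAD_FAST b → push 37. Stack: [7, 37]
BINARY_OP % → 7 % 37 = 7. Stack: [7]
STORE_FAST s → s=7. Stack: []
LOAD_FAST i → push 1. Stack: [1]
LOAD_CONST → push 1. Stack: [1, 1]
BINARY_OP + → 1 + 1 = 2. Stack: [2]
STORE_FAST i → i=2. Stack: []
LOAD_FAST i → push 2. Stack: [2]
LOAD_CONST → push 2. Stack: [2, 2]
COMPARE_OP bool(<) → 2 vs 2 = False. Stack: [False]
POP_JUMP_IF_FALSE → pop False; jump. Stack: []
LOAD_FAST s → push 7. Stack: [7]
RETURN_VALUE → return 7.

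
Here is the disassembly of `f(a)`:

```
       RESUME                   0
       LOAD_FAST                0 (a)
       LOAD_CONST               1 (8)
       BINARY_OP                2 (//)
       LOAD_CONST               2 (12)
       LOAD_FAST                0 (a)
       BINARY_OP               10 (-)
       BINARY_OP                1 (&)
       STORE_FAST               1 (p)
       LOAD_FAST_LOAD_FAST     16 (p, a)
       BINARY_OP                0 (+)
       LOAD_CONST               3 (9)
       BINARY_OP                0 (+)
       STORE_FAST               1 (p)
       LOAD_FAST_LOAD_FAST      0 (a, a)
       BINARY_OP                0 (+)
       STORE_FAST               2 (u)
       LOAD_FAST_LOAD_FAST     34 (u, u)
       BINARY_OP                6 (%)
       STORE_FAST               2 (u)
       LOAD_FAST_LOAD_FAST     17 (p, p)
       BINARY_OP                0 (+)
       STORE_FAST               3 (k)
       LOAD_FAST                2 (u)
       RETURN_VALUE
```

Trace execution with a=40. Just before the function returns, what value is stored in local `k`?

LOAD_FAST a → push 40. Stack: [40]
LOAD_CONST → push 8. Stack: [40, 8]
BINARY_OP // → 40 // 8 = 5. Stack: [5]
LOAD_CONST → push 12. Stack: [5, 12]
LOAD_FAST a → push 40. Stack: [5, 12, 40]
BINARY_OP - → 12 - 40 = -28. Stack: [5, -28]
BINARY_OP & → 5 & -28 = 4. Stack: [4]
STORE_FAST p → p=4. Stack: []
LOAD_FAST_LOAD_FAST p,a → push 4,40. Stack: [4, 40]
BINARY_OP + → 4 + 40 = 44. Stack: [44]
LOAD_CONST → push 9. Stack: [44, 9]
BINARY_OP + → 44 + 9 = 53. Stack: [53]
STORE_FAST p → p=53. Stack: []
LOAD_FAST_LOAD_FAST a,a → push 40,40. Stack: [40, 40]
BINARY_OP + → 40 + 40 = 80. Stack: [80]
STORE_FAST u → u=80. Stack: []
LOAD_FAST_LOAD_FAST u,u → push 80,80. Stack: [80, 80]
BINARY_OP % → 80 % 80 = 0. Stack: [0]
STORE_FAST u → u=0. Stack: []
LOAD_FAST_LOAD_FAST p,p → push 53,53. Stack: [53, 53]
BINARY_OP + → 53 + 53 = 106. Stack: [106]
STORE_FAST k → k=106. Stack: []
LOAD_FAST u → push 0. Stack: [0]
RETURN_VALUE → return 0.

106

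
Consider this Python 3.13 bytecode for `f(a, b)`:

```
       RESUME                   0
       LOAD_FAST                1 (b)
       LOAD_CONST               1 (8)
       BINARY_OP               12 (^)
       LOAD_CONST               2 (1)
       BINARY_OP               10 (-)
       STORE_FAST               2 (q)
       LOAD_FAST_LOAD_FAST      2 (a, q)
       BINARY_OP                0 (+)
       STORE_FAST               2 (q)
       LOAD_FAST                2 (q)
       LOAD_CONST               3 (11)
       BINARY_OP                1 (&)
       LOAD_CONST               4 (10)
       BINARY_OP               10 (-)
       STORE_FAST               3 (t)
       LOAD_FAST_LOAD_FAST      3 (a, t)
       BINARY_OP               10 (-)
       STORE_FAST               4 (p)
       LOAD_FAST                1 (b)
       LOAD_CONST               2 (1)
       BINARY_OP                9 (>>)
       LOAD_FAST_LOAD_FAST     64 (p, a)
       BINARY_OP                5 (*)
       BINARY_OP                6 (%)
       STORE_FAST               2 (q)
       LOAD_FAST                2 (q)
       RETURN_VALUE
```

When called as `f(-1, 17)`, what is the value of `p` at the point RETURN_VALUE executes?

6

LOAD_FAST b → push 17. Stack: [17]
LOAD_CONST → push 8. Stack: [17, 8]
BINARY_OP ^ → 17 ^ 8 = 25. Stack: [25]
LOAD_CONST → push 1. Stack: [25, 1]
BINARY_OP - → 25 - 1 = 24. Stack: [24]
STORE_FAST q → q=24. Stack: []
LOAD_FAST_LOAD_FAST a,q → push -1,24. Stack: [-1, 24]
BINARY_OP + → -1 + 24 = 23. Stack: [23]
STORE_FAST q → q=23. Stack: []
LOAD_FAST q → push 23. Stack: [23]
LOAD_CONST → push 11. Stack: [23, 11]
BINARY_OP & → 23 & 11 = 3. Stack: [3]
LOAD_CONST → push 10. Stack: [3, 10]
BINARY_OP - → 3 - 10 = -7. Stack: [-7]
STORE_FAST t → t=-7. Stack: []
LOAD_FAST_LOAD_FAST a,t → push -1,-7. Stack: [-1, -7]
BINARY_OP - → -1 - -7 = 6. Stack: [6]
STORE_FAST p → p=6. Stack: []
LOAD_FAST b → push 17. Stack: [17]
LOAD_CONST → push 1. Stack: [17, 1]
BINARY_OP >> → 17 >> 1 = 8. Stack: [8]
LOAD_FAST_LOAD_FAST p,a → push 6,-1. Stack: [8, 6, -1]
BINARY_OP * → 6 * -1 = -6. Stack: [8, -6]
BINARY_OP % → 8 % -6 = -4. Stack: [-4]
STORE_FAST q → q=-4. Stack: []
LOAD_FAST q → push -4. Stack: [-4]
RETURN_VALUE → return -4.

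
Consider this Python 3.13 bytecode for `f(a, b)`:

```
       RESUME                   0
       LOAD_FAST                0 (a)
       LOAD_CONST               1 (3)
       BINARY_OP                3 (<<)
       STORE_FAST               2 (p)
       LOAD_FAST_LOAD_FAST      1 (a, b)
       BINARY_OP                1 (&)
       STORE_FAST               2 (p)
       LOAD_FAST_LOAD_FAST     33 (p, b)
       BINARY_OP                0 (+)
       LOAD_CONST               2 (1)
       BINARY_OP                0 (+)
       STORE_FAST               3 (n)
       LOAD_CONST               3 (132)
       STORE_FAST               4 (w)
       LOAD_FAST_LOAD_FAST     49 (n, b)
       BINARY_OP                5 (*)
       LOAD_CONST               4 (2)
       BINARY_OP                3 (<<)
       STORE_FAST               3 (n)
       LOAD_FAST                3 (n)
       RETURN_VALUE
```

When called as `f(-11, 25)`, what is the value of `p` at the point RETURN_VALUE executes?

LOAD_FAST a → push -11. Stack: [-11]
LOAD_CONST → push 3. Stack: [-11, 3]
BINARY_OP << → -11 << 3 = -88. Stack: [-88]
STORE_FAST p → p=-88. Stack: []
LOAD_FAST_LOAD_FAST a,b → push -11,25. Stack: [-11, 25]
BINARY_OP & → -11 & 25 = 17. Stack: [17]
STORE_FAST p → p=17. Stack: []
LOAD_FAST_LOAD_FAST p,b → push 17,25. Stack: [17, 25]
BINARY_OP + → 17 + 25 = 42. Stack: [42]
LOAD_CONST → push 1. Stack: [42, 1]
BINARY_OP + → 42 + 1 = 43. Stack: [43]
STORE_FAST n → n=43. Stack: []
LOAD_CONST → push 132. Stack: [132]
STORE_FAST w → w=132. Stack: []
LOAD_FAST_LOAD_FAST n,b → push 43,25. Stack: [43, 25]
BINARY_OP * → 43 * 25 = 1075. Stack: [1075]
LOAD_CONST → push 2. Stack: [1075, 2]
BINARY_OP << → 1075 << 2 = 4300. Stack: [4300]
STORE_FAST n → n=4300. Stack: []
LOAD_FAST n → push 4300. Stack: [4300]
RETURN_VALUE → return 4300.

17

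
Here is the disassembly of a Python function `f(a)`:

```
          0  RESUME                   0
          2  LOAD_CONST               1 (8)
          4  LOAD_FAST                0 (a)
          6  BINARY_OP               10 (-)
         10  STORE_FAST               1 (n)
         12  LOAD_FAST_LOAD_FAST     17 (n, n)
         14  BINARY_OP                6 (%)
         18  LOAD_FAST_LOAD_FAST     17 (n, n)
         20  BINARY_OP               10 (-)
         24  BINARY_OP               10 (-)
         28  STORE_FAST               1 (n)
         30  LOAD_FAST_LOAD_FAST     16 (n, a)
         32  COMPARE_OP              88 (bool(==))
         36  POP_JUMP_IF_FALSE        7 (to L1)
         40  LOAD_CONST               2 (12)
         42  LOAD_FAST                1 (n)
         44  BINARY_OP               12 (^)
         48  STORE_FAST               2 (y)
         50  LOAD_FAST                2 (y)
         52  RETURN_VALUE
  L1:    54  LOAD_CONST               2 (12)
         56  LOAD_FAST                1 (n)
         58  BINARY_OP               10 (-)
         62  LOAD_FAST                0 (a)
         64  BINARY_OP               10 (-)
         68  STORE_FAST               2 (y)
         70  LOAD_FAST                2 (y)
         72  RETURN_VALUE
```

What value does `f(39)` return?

LOAD_CONST → push 8. Stack: [8]
LOAD_FAST a → push 39. Stack: [8, 39]
BINARY_OP - → 8 - 39 = -31. Stack: [-31]
STORE_FAST n → n=-31. Stack: []
LOAD_FAST_LOAD_FAST n,n → push -31,-31. Stack: [-31, -31]
BINARY_OP % → -31 % -31 = 0. Stack: [0]
LOAD_FAST_LOAD_FAST n,n → push -31,-31. Stack: [0, -31, -31]
BINARY_OP - → -31 - -31 = 0. Stack: [0, 0]
BINARY_OP - → 0 - 0 = 0. Stack: [0]
STORE_FAST n → n=0. Stack: []
LOAD_FAST_LOAD_FAST n,a → push 0,39. Stack: [0, 39]
COMPARE_OP bool(==) → 0 vs 39 = False. Stack: [False]
POP_JUMP_IF_FALSE → pop False; jump. Stack: []
LOAD_CONST → push 12. Stack: [12]
LOAD_FAST n → push 0. Stack: [12, 0]
BINARY_OP - → 12 - 0 = 12. Stack: [12]
LOAD_FAST a → push 39. Stack: [12, 39]
BINARY_OP - → 12 - 39 = -27. Stack: [-27]
STORE_FAST y → y=-27. Stack: []
LOAD_FAST y → push -27. Stack: [-27]
RETURN_VALUE → return -27.

-27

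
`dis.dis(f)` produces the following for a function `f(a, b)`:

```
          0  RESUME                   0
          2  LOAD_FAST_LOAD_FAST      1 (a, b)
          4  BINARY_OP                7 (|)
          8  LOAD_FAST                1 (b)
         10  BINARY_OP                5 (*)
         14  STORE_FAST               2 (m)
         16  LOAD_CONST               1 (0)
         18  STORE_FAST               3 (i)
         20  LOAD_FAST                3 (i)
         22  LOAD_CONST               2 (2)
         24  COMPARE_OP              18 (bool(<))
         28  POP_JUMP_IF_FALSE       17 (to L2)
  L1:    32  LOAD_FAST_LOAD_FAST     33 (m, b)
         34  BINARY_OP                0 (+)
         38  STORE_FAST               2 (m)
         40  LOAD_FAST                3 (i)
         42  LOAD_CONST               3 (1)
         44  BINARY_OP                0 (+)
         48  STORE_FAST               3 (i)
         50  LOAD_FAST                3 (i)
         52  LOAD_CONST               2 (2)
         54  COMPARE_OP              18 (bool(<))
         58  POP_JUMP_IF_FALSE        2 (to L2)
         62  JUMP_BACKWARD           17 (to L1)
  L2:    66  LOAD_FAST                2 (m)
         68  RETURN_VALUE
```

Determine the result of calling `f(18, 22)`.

528

LOAD_FAST_LOAD_FAST a,b → push 18,22. Stack: [18, 22]
BINARY_OP | → 18 | 22 = 22. Stack: [22]
LOAD_FAST b → push 22. Stack: [22, 22]
BINARY_OP * → 22 * 22 = 484. Stack: [484]
STORE_FAST m → m=484. Stack: []
LOAD_CONST → push 0. Stack: [0]
STORE_FAST i → i=0. Stack: []
LOAD_FAST i → push 0. Stack: [0]
LOAD_CONST → push 2. Stack: [0, 2]
COMPARE_OP bool(<) → 0 vs 2 = True. Stack: [True]
POP_JUMP_IF_FALSE → pop True; no jump. Stack: []
LOAD_FAST_LOAD_FAST m,b → push 484,22. Stack: [484, 22]
BINARY_OP + → 484 + 22 = 506. Stack: [506]
STORE_FAST m → m=506. Stack: []
LOAD_FAST i → push 0. Stack: [0]
LOAD_CONST → push 1. Stack: [0, 1]
BINARY_OP + → 0 + 1 = 1. Stack: [1]
STORE_FAST i → i=1. Stack: []
LOAD_FAST i → push 1. Stack: [1]
LOAD_CONST → push 2. Stack: [1, 2]
COMPARE_OP bool(<) → 1 vs 2 = True. Stack: [True]
POP_JUMP_IF_FALSE → pop True; no jump. Stack: []
LOAD_FAST_LOAD_FAST m,b → push 506,22. Stack: [506, 22]
BINARY_OP + → 506 + 22 = 528. Stack: [528]
STORE_FAST m → m=528. Stack: []
LOAD_FAST i → push 1. Stack: [1]
LOAD_CONST → push 1. Stack: [1, 1]
BINARY_OP + → 1 + 1 = 2. Stack: [2]
STORE_FAST i → i=2. Stack: []
LOAD_FAST i → push 2. Stack: [2]
LOAD_CONST → push 2. Stack: [2, 2]
COMPARE_OP bool(<) → 2 vs 2 = False. Stack: [False]
POP_JUMP_IF_FALSE → pop False; jump. Stack: []
LOAD_FAST m → push 528. Stack: [528]
RETURN_VALUE → return 528.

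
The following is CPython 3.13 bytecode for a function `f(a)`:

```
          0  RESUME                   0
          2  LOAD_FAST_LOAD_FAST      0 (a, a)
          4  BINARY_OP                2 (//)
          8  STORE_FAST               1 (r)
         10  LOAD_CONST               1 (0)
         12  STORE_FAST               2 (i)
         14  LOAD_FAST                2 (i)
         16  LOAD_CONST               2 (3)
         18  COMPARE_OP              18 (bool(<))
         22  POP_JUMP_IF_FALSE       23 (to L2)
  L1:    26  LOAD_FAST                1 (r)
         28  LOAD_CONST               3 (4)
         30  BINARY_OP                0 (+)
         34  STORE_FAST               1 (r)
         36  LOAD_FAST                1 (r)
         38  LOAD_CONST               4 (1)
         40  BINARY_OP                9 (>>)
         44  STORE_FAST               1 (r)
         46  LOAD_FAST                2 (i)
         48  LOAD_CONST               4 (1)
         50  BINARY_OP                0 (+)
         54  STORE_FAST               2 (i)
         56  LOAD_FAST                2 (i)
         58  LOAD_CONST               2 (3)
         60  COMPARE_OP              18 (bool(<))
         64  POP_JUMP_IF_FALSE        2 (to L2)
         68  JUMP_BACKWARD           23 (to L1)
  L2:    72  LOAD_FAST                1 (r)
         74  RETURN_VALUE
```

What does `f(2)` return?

LOAD_FAST_LOAD_FAST a,a → push 2,2. Stack: [2, 2]
BINARY_OP // → 2 // 2 = 1. Stack: [1]
STORE_FAST r → r=1. Stack: []
LOAD_CONST → push 0. Stack: [0]
STORE_FAST i → i=0. Stack: []
LOAD_FAST i → push 0. Stack: [0]
LOAD_CONST → push 3. Stack: [0, 3]
COMPARE_OP bool(<) → 0 vs 3 = True. Stack: [True]
POP_JUMP_IF_FALSE → pop True; no jump. Stack: []
LOAD_FAST r → push 1. Stack: [1]
LOAD_CONST → push 4. Stack: [1, 4]
BINARY_OP + → 1 + 4 = 5. Stack: [5]
STORE_FAST r → r=5. Stack: []
LOAD_FAST r → push 5. Stack: [5]
LOAD_CONST → push 1. Stack: [5, 1]
BINARY_OP >> → 5 >> 1 = 2. Stack: [2]
STORE_FAST r → r=2. Stack: []
LOAD_FAST i → push 0. Stack: [0]
LOAD_CONST → push 1. Stack: [0, 1]
BINARY_OP + → 0 + 1 = 1. Stack: [1]
STORE_FAST i → i=1. Stack: []
LOAD_FAST i → push 1. Stack: [1]
LOAD_CONST → push 3. Stack: [1, 3]
COMPARE_OP bool(<) → 1 vs 3 = True. Stack: [True]
POP_JUMP_IF_FALSE → pop True; no jump. Stack: []
LOAD_FAST r → push 2. Stack: [2]
LOAD_CONST → push 4. Stack: [2, 4]
BINARY_OP + → 2 + 4 = 6. Stack: [6]
STORE_FAST r → r=6. Stack: []
LOAD_FAST r → push 6. Stack: [6]
LOAD_CONST → push 1. Stack: [6, 1]
BINARY_OP >> → 6 >> 1 = 3. Stack: [3]
STORE_FAST r → r=3. Stack: []
LOAD_FAST i → push 1. Stack: [1]
LOAD_CONST → push 1. Stack: [1, 1]
BINARY_OP + → 1 + 1 = 2. Stack: [2]
STORE_FAST i → i=2. Stack: []
LOAD_FAST i → push 2. Stack: [2]
LOAD_CONST → push 3. Stack: [2, 3]
COMPARE_OP bool(<) → 2 vs 3 = True. Stack: [True]
POP_JUMP_IF_FALSE → pop True; no jump. Stack: []
LOAD_FAST r → push 3. Stack: [3]
LOAD_CONST → push 4. Stack: [3, 4]
BINARY_OP + → 3 + 4 = 7. Stack: [7]
STORE_FAST r → r=7. Stack: []
LOAD_FAST r → push 7. Stack: [7]
LOAD_CONST → push 1. Stack: [7, 1]
BINARY_OP >> → 7 >> 1 = 3. Stack: [3]
STORE_FAST r → r=3. Stack: []
LOAD_FAST i → push 2. Stack: [2]
LOAD_CONST → push 1. Stack: [2, 1]
BINARY_OP + → 2 + 1 = 3. Stack: [3]
STORE_FAST i → i=3. Stack: []
LOAD_FAST i → push 3. Stack: [3]
LOAD_CONST → push 3. Stack: [3, 3]
COMPARE_OP bool(<) → 3 vs 3 = False. Stack: [False]
POP_JUMP_IF_FALSE → pop False; jump. Stack: []
LOAD_FAST r → push 3. Stack: [3]
RETURN_VALUE → return 3.

3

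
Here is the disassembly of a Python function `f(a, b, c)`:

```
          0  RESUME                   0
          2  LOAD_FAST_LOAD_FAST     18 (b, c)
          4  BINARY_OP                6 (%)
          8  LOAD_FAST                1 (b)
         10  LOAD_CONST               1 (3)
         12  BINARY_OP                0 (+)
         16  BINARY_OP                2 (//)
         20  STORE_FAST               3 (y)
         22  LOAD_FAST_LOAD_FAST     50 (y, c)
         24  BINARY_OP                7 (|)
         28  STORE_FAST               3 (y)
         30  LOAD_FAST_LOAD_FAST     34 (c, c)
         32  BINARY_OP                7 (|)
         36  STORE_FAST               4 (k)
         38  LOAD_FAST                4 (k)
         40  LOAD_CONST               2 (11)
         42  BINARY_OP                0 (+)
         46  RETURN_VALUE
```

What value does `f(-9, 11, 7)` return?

18

LOAD_FAST_LOAD_FAST b,c → push 11,7. Stack: [11, 7]
BINARY_OP % → 11 % 7 = 4. Stack: [4]
LOAD_FAST b → push 11. Stack: [4, 11]
LOAD_CONST → push 3. Stack: [4, 11, 3]
BINARY_OP + → 11 + 3 = 14. Stack: [4, 14]
BINARY_OP // → 4 // 14 = 0. Stack: [0]
STORE_FAST y → y=0. Stack: []
LOAD_FAST_LOAD_FAST y,c → push 0,7. Stack: [0, 7]
BINARY_OP | → 0 | 7 = 7. Stack: [7]
STORE_FAST y → y=7. Stack: []
LOAD_FAST_LOAD_FAST c,c → push 7,7. Stack: [7, 7]
BINARY_OP | → 7 | 7 = 7. Stack: [7]
STORE_FAST k → k=7. Stack: []
LOAD_FAST k → push 7. Stack: [7]
LOAD_CONST → push 11. Stack: [7, 11]
BINARY_OP + → 7 + 11 = 18. Stack: [18]
RETURN_VALUE → return 18.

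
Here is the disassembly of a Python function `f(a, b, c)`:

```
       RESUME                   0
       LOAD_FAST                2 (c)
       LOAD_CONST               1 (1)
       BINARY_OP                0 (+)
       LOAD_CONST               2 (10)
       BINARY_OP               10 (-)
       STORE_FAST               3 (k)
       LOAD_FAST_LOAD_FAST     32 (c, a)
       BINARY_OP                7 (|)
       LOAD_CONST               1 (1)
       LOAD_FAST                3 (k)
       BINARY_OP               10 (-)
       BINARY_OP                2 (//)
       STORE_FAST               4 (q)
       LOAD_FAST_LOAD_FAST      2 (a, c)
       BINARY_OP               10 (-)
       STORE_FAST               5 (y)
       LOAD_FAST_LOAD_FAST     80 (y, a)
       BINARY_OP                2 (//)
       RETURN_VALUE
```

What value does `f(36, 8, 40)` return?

LOAD_FAST c → push 40. Stack: [40]
LOAD_CONST → push 1. Stack: [40, 1]
BINARY_OP + → 40 + 1 = 41. Stack: [41]
LOAD_CONST → push 10. Stack: [41, 10]
BINARY_OP - → 41 - 10 = 31. Stack: [31]
STORE_FAST k → k=31. Stack: []
LOAD_FAST_LOAD_FAST c,a → push 40,36. Stack: [40, 36]
BINARY_OP | → 40 | 36 = 44. Stack: [44]
LOAD_CONST → push 1. Stack: [44, 1]
LOAD_FAST k → push 31. Stack: [44, 1, 31]
BINARY_OP - → 1 - 31 = -30. Stack: [44, -30]
BINARY_OP // → 44 // -30 = -2. Stack: [-2]
STORE_FAST q → q=-2. Stack: []
LOAD_FAST_LOAD_FAST a,c → push 36,40. Stack: [36, 40]
BINARY_OP - → 36 - 40 = -4. Stack: [-4]
STORE_FAST y → y=-4. Stack: []
LOAD_FAST_LOAD_FAST y,a → push -4,36. Stack: [-4, 36]
BINARY_OP // → -4 // 36 = -1. Stack: [-1]
RETURN_VALUE → return -1.

-1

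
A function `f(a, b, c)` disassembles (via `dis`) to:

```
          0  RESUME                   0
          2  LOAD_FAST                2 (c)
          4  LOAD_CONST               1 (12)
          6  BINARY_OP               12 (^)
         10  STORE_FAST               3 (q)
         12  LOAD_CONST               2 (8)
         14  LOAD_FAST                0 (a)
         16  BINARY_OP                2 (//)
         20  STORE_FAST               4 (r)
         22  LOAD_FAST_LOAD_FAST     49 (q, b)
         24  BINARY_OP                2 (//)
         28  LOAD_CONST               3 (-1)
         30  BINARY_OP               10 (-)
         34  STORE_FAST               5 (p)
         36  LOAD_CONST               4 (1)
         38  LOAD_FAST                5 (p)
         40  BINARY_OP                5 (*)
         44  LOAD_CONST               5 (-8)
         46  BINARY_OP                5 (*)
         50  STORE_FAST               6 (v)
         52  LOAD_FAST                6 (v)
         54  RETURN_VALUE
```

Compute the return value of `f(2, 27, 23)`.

LOAD_FAST c → push 23. Stack: [23]
LOAD_CONST → push 12. Stack: [23, 12]
BINARY_OP ^ → 23 ^ 12 = 27. Stack: [27]
STORE_FAST q → q=27. Stack: []
LOAD_CONST → push 8. Stack: [8]
LOAD_FAST a → push 2. Stack: [8, 2]
BINARY_OP // → 8 // 2 = 4. Stack: [4]
STORE_FAST r → r=4. Stack: []
LOAD_FAST_LOAD_FAST q,b → push 27,27. Stack: [27, 27]
BINARY_OP // → 27 // 27 = 1. Stack: [1]
LOAD_CONST → push -1. Stack: [1, -1]
BINARY_OP - → 1 - -1 = 2. Stack: [2]
STORE_FAST p → p=2. Stack: []
LOAD_CONST → push 1. Stack: [1]
LOAD_FAST p → push 2. Stack: [1, 2]
BINARY_OP * → 1 * 2 = 2. Stack: [2]
LOAD_CONST → push -8. Stack: [2, -8]
BINARY_OP * → 2 * -8 = -16. Stack: [-16]
STORE_FAST v → v=-16. Stack: []
LOAD_FAST v → push -16. Stack: [-16]
RETURN_VALUE → return -16.

-16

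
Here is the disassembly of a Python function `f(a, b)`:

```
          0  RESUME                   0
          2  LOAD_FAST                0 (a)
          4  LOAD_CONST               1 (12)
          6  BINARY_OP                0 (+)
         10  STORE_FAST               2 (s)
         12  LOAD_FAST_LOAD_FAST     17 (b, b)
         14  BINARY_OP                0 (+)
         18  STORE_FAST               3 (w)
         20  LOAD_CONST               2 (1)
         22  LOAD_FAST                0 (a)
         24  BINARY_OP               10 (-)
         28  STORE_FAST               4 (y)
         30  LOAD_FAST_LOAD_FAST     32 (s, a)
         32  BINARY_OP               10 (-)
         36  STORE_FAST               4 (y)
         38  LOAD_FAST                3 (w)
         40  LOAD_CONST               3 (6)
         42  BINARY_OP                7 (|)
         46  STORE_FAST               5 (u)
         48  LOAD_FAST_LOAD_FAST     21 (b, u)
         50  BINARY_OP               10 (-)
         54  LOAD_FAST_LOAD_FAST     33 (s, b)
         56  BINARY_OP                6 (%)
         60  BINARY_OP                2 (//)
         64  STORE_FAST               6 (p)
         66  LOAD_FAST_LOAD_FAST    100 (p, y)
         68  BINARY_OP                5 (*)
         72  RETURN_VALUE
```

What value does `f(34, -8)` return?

-12

LOAD_FAST a → push 34. Stack: [34]
LOAD_CONST → push 12. Stack: [34, 12]
BINARY_OP + → 34 + 12 = 46. Stack: [46]
STORE_FAST s → s=46. Stack: []
LOAD_FAST_LOAD_FAST b,b → push -8,-8. Stack: [-8, -8]
BINARY_OP + → -8 + -8 = -16. Stack: [-16]
STORE_FAST w → w=-16. Stack: []
LOAD_CONST → push 1. Stack: [1]
LOAD_FAST a → push 34. Stack: [1, 34]
BINARY_OP - → 1 - 34 = -33. Stack: [-33]
STORE_FAST y → y=-33. Stack: []
LOAD_FAST_LOAD_FAST s,a → push 46,34. Stack: [46, 34]
BINARY_OP - → 46 - 34 = 12. Stack: [12]
STORE_FAST y → y=12. Stack: []
LOAD_FAST w → push -16. Stack: [-16]
LOAD_CONST → push 6. Stack: [-16, 6]
BINARY_OP | → -16 | 6 = -10. Stack: [-10]
STORE_FAST u → u=-10. Stack: []
LOAD_FAST_LOAD_FAST b,u → push -8,-10. Stack: [-8, -10]
BINARY_OP - → -8 - -10 = 2. Stack: [2]
LOAD_FAST_LOAD_FAST s,b → push 46,-8. Stack: [2, 46, -8]
BINARY_OP % → 46 % -8 = -2. Stack: [2, -2]
BINARY_OP // → 2 // -2 = -1. Stack: [-1]
STORE_FAST p → p=-1. Stack: []
LOAD_FAST_LOAD_FAST p,y → push -1,12. Stack: [-1, 12]
BINARY_OP * → -1 * 12 = -12. Stack: [-12]
RETURN_VALUE → return -12.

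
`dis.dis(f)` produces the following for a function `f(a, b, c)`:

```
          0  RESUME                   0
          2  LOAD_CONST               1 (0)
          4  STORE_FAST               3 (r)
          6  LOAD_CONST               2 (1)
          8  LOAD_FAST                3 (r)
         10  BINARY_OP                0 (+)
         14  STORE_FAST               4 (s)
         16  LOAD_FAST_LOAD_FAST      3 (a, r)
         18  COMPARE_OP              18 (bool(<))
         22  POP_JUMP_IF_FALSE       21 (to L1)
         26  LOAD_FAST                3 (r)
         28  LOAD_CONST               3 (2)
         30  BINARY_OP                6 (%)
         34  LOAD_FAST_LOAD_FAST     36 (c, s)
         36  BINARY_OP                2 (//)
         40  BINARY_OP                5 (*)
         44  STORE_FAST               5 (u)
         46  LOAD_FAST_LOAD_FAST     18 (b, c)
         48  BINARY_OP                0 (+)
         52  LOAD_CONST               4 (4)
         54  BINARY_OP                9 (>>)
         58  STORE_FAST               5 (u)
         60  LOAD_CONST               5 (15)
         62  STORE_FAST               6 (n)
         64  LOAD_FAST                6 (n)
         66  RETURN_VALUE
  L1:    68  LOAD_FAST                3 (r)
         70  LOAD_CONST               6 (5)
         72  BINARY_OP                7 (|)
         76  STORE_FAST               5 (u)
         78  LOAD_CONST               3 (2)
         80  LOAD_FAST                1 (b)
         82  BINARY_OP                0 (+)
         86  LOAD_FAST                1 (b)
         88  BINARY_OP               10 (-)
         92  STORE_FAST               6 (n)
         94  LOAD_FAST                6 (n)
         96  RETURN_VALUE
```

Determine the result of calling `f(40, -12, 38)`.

LOAD_CONST → push 0. Stack: [0]
STORE_FAST r → r=0. Stack: []
LOAD_CONST → push 1. Stack: [1]
LOAD_FAST r → push 0. Stack: [1, 0]
BINARY_OP + → 1 + 0 = 1. Stack: [1]
STORE_FAST s → s=1. Stack: []
LOAD_FAST_LOAD_FAST a,r → push 40,0. Stack: [40, 0]
COMPARE_OP bool(<) → 40 vs 0 = False. Stack: [False]
POP_JUMP_IF_FALSE → pop False; jump. Stack: []
LOAD_FAST r → push 0. Stack: [0]
LOAD_CONST → push 5. Stack: [0, 5]
BINARY_OP | → 0 | 5 = 5. Stack: [5]
STORE_FAST u → u=5. Stack: []
LOAD_CONST → push 2. Stack: [2]
LOAD_FAST b → push -12. Stack: [2, -12]
BINARY_OP + → 2 + -12 = -10. Stack: [-10]
LOAD_FAST b → push -12. Stack: [-10, -12]
BINARY_OP - → -10 - -12 = 2. Stack: [2]
STORE_FAST n → n=2. Stack: []
LOAD_FAST n → push 2. Stack: [2]
RETURN_VALUE → return 2.

2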